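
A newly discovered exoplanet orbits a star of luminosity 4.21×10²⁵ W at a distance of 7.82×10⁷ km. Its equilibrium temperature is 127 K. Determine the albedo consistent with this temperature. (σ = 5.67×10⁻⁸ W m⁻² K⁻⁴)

d = 7.82×10⁷ km = 7.82×10¹⁰ m.
Flux: S = L/(4πd²) = 4.21×10²⁵/(4π×(7.82×10¹⁰)²) = 548 W m⁻².
From T_eq⁴ = S(1−A)/(4σ): 1−A = 4σT_eq⁴/S.
1−A = 4 × 5.67×10⁻⁸ × (127)⁴ / 548 = 0.108.

A ≈ 0.89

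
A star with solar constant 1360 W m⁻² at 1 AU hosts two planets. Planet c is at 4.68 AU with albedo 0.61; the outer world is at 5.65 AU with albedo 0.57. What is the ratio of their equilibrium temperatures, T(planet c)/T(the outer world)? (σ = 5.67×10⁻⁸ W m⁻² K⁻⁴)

T_eq = [S₀(1−A)/(4σd²)]^(1/4), so T ∝ (1−A)^(1/4) / √d.
T₁ = [1360×0.39/(4×5.67×10⁻⁸×4.68²)]^(1/4) = 101.65 K.
T₂ = [1360×0.43/(4×5.67×10⁻⁸×5.65²)]^(1/4) = 94.80 K.

T₁/T₂ ≈ 1.072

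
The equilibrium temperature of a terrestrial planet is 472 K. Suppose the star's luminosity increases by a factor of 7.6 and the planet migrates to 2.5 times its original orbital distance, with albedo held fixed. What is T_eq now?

T_eq ≈ 496 K

T_eq ∝ L^(1/4) · d^(−1/2).
T′ = 472 × 7.6^(1/4) / 2.5^(1/2) = 496 K.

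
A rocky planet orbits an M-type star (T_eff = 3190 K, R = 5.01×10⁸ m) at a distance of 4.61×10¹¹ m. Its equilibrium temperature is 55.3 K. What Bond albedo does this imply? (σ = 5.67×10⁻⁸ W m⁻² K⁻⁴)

L = 4πR_⋆²σT_⋆⁴ = 4π(5.01×10⁸)² × 5.67×10⁻⁸ × (3190)⁴ = 1.85×10²⁵ W.
S = L/(4πd²) = 6.93 W m⁻².
From T_eq⁴ = S(1−A)/(4σ): 1−A = 4σT_eq⁴/S.
1−A = 4 × 5.67×10⁻⁸ × (55.3)⁴ / 6.93 = 0.306.

A ≈ 0.69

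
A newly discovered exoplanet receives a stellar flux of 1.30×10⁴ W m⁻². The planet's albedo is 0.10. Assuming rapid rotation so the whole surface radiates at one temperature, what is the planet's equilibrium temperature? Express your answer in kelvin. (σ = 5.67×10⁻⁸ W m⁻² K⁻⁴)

T_eq ≈ 477 K

Energy balance: absorbed = emitted ⇒ πR²·S(1−A) = 4πR²·σT_eq⁴, so T_eq⁴ = S(1−A)/(4σ).
T_eq = [1.30×10⁴ × 0.90 / (4 × 5.67×10⁻⁸)]^(1/4) = (5.16×10¹⁰)^(1/4) = 477 K.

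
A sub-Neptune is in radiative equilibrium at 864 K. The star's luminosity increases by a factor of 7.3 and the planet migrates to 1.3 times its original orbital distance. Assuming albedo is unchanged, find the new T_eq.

T_eq ≈ 1250 K

T_eq ∝ L^(1/4) · d^(−1/2).
T′ = 864 × 7.3^(1/4) / 1.3^(1/2) = 1250 K.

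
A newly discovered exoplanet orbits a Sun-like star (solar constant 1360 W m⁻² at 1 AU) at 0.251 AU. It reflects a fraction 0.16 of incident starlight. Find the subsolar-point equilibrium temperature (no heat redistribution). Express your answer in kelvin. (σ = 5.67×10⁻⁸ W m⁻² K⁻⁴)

Flux at 0.251 AU: S = 1360/0.251² = 2.16×10⁴ W m⁻².
At the subsolar point the surface absorbs S(1−A) and emits σT⁴ per unit area — no factor of 4, since only the local patch is in balance.
T = [2.16×10⁴ × 0.84 / 5.67×10⁻⁸]^(1/4) = (3.20×10¹¹)^(1/4) = 752 K.

T_ss ≈ 752 K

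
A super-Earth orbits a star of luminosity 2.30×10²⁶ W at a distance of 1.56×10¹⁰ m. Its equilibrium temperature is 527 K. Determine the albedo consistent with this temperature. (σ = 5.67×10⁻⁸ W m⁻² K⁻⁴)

Flux: S = L/(4πd²) = 2.30×10²⁶/(4π×(1.56×10¹⁰)²) = 7.52×10⁴ W m⁻².
From T_eq⁴ = S(1−A)/(4σ): 1−A = 4σT_eq⁴/S.
1−A = 4 × 5.67×10⁻⁸ × (527)⁴ / 7.52×10⁴ = 0.233.

A ≈ 0.77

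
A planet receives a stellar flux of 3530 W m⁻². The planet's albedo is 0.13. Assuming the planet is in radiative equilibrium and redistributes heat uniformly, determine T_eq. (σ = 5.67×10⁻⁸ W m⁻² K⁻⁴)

Energy balance: absorbed = emitted ⇒ πR²·S(1−A) = 4πR²·σT_eq⁴, so T_eq⁴ = S(1−A)/(4σ).
T_eq = [3530 × 0.87 / (4 × 5.67×10⁻⁸)]^(1/4) = (1.35×10¹⁰)^(1/4) = 341 K.

T_eq ≈ 341 K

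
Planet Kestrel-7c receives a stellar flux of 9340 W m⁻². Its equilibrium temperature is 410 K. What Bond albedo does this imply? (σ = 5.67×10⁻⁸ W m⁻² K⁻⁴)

A ≈ 0.31

From T_eq⁴ = S(1−A)/(4σ): 1−A = 4σT_eq⁴/S.
1−A = 4 × 5.67×10⁻⁸ × (410)⁴ / 9340 = 0.686.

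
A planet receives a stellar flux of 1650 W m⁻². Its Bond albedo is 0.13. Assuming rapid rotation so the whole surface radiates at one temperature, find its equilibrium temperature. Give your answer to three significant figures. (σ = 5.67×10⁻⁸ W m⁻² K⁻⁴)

Energy balance: absorbed = emitted ⇒ πR²·S(1−A) = 4πR²·σT_eq⁴, so T_eq⁴ = S(1−A)/(4σ).
T_eq = [1650 × 0.87 / (4 × 5.67×10⁻⁸)]^(1/4) = (6.33×10⁹)^(1/4) = 282 K.

T_eq ≈ 282 K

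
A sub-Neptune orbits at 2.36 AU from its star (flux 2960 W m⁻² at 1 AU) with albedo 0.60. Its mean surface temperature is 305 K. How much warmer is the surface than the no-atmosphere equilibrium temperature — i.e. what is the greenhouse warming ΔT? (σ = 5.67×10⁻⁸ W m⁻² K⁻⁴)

ΔT ≈ 130.0 K

S = 2960/2.36² = 531.5 W m⁻².
T_eq = [S(1−A)/(4σ)]^(1/4) = [531.5×0.40/(4×5.67×10⁻⁸)]^(1/4) = 175.0 K.
ΔT = T_surf − T_eq = 305 − 175.0.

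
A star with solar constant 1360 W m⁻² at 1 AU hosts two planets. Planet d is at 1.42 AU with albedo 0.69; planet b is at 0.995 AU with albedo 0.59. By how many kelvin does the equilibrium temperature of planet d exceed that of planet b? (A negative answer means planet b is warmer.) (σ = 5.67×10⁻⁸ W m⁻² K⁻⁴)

ΔT ≈ -49.0 K

T_eq = [S₀(1−A)/(4σd²)]^(1/4), so T ∝ (1−A)^(1/4) / √d.
T₁ = [1360×0.31/(4×5.67×10⁻⁸×1.42²)]^(1/4) = 174.25 K.
T₂ = [1360×0.41/(4×5.67×10⁻⁸×0.995²)]^(1/4) = 223.23 K.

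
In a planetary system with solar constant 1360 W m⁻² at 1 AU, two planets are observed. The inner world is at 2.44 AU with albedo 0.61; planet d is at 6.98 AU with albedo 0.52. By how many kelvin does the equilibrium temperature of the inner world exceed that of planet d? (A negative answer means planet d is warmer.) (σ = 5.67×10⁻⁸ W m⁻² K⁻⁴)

T_eq = [S₀(1−A)/(4σd²)]^(1/4), so T ∝ (1−A)^(1/4) / √d.
T₁ = [1360×0.39/(4×5.67×10⁻⁸×2.44²)]^(1/4) = 140.78 K.
T₂ = [1360×0.48/(4×5.67×10⁻⁸×6.98²)]^(1/4) = 87.67 K.

ΔT ≈ 53.1 K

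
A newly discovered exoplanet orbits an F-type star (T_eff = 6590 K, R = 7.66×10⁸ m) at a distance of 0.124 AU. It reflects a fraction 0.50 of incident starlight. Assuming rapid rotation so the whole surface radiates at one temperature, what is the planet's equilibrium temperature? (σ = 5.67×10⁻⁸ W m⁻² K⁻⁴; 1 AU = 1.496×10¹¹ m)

d = 0.124 AU = 1.86×10¹⁰ m.
L = 4πR_⋆²σT_⋆⁴ = 4π(7.66×10⁸)² × 5.67×10⁻⁸ × (6590)⁴ = 7.88×10²⁶ W.
S = L/(4πd²) = 1.82×10⁵ W m⁻².
Energy balance: absorbed = emitted ⇒ πR²·S(1−A) = 4πR²·σT_eq⁴, so T_eq⁴ = S(1−A)/(4σ).
T_eq = [1.82×10⁵ × 0.50 / (4 × 5.67×10⁻⁸)]^(1/4) = (4.02×10¹¹)^(1/4) = 796 K.

T_eq ≈ 796 K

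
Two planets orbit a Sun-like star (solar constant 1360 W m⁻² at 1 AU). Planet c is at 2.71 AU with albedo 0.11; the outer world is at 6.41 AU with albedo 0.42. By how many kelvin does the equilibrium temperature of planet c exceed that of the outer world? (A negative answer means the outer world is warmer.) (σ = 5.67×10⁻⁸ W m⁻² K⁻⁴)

ΔT ≈ 68.3 K

T_eq = [S₀(1−A)/(4σd²)]^(1/4), so T ∝ (1−A)^(1/4) / √d.
T₁ = [1360×0.89/(4×5.67×10⁻⁸×2.71²)]^(1/4) = 164.19 K.
T₂ = [1360×0.58/(4×5.67×10⁻⁸×6.41²)]^(1/4) = 95.92 K.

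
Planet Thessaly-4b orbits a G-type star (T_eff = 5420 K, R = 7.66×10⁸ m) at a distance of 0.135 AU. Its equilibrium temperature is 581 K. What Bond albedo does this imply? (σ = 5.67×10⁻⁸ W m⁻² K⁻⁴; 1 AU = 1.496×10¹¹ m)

d = 0.135 AU = 2.02×10¹⁰ m.
L = 4πR_⋆²σT_⋆⁴ = 4π(7.66×10⁸)² × 5.67×10⁻⁸ × (5420)⁴ = 3.61×10²⁶ W.
S = L/(4πd²) = 7.04×10⁴ W m⁻².
From T_eq⁴ = S(1−A)/(4σ): 1−A = 4σT_eq⁴/S.
1−A = 4 × 5.67×10⁻⁸ × (581)⁴ / 7.04×10⁴ = 0.367.

A ≈ 0.63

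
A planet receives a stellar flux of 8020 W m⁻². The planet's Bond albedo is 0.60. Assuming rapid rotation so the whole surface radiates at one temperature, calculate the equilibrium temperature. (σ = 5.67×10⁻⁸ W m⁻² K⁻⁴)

Energy balance: absorbed = emitted ⇒ πR²·S(1−A) = 4πR²·σT_eq⁴, so T_eq⁴ = S(1−A)/(4σ).
T_eq = [8020 × 0.40 / (4 × 5.67×10⁻⁸)]^(1/4) = (1.41×10¹⁰)^(1/4) = 345 K.

T_eq ≈ 345 K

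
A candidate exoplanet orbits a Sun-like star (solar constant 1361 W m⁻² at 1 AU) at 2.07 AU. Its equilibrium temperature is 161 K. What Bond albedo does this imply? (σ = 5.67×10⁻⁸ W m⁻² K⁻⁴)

Flux at 2.07 AU: S = 1361/2.07² = 318 W m⁻².
From T_eq⁴ = S(1−A)/(4σ): 1−A = 4σT_eq⁴/S.
1−A = 4 × 5.67×10⁻⁸ × (161)⁴ / 318 = 0.480.

A ≈ 0.52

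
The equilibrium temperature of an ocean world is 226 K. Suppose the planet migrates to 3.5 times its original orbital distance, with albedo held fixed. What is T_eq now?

T_eq ∝ L^(1/4) · d^(−1/2).
T′ = 226 / 3.5^(1/2) = 121 K.

T_eq ≈ 121 K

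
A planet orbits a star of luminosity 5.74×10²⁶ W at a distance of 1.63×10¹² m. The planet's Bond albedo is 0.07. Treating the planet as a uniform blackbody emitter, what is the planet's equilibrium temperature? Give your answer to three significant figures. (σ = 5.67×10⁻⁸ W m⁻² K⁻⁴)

Flux: S = L/(4πd²) = 5.74×10²⁶/(4π×(1.63×10¹²)²) = 17.2 W m⁻².
Energy balance: absorbed = emitted ⇒ πR²·S(1−A) = 4πR²·σT_eq⁴, so T_eq⁴ = S(1−A)/(4σ).
T_eq = [17.2 × 0.93 / (4 × 5.67×10⁻⁸)]^(1/4) = (7.05×10⁷)^(1/4) = 91.6 K.

T_eq ≈ 91.6 K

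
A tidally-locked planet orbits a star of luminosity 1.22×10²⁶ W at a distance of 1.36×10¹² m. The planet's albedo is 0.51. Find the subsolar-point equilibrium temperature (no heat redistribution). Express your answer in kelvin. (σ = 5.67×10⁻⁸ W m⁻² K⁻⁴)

Flux: S = L/(4πd²) = 1.22×10²⁶/(4π×(1.36×10¹²)²) = 5.25 W m⁻².
At the subsolar point the surface absorbs S(1−A) and emits σT⁴ per unit area — no factor of 4, since only the local patch is in balance.
T = [5.25 × 0.49 / 5.67×10⁻⁸]^(1/4) = (4.54×10⁷)^(1/4) = 82.1 K.

T_ss ≈ 82.1 K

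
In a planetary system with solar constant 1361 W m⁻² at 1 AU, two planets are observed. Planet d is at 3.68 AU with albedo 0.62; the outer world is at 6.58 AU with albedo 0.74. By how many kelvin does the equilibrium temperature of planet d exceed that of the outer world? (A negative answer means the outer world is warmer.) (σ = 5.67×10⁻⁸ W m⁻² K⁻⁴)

T_eq = [S₀(1−A)/(4σd²)]^(1/4), so T ∝ (1−A)^(1/4) / √d.
T₁ = [1361×0.38/(4×5.67×10⁻⁸×3.68²)]^(1/4) = 113.91 K.
T₂ = [1361×0.26/(4×5.67×10⁻⁸×6.58²)]^(1/4) = 77.48 K.

ΔT ≈ 36.4 K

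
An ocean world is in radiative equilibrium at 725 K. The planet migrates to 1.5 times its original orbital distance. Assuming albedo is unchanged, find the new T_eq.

T_eq ∝ L^(1/4) · d^(−1/2).
T′ = 725 / 1.5^(1/2) = 592 K.

T_eq ≈ 592 K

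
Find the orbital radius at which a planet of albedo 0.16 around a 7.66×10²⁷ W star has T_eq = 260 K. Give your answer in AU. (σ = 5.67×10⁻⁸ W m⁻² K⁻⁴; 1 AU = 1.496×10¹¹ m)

From T_eq⁴ = L(1−A)/(16πσd²): d = √[L(1−A)/(16πσT_eq⁴)].
d = √[7.66×10²⁷ × 0.84 / (16π × 5.67×10⁻⁸ × (260)⁴)] = 7.03×10¹¹ m = 4.70 AU.

d ≈ 4.70 AU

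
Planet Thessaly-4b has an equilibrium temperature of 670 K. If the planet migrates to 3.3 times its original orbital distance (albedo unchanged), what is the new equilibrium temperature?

T_eq ∝ L^(1/4) · d^(−1/2).
T′ = 670 / 3.3^(1/2) = 369 K.

T_eq ≈ 369 K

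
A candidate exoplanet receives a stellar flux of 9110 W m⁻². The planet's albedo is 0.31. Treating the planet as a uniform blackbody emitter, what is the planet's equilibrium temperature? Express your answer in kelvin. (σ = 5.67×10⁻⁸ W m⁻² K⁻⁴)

T_eq ≈ 408 K

Energy balance: absorbed = emitted ⇒ πR²·S(1−A) = 4πR²·σT_eq⁴, so T_eq⁴ = S(1−A)/(4σ).
T_eq = [9110 × 0.69 / (4 × 5.67×10⁻⁸)]^(1/4) = (2.77×10¹⁰)^(1/4) = 408 K.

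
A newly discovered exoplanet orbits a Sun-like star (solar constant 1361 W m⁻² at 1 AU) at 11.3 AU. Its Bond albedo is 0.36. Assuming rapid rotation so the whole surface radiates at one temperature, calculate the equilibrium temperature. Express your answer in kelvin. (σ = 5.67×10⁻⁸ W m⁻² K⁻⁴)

Flux at 11.3 AU: S = 1361/11.3² = 10.7 W m⁻².
Energy balance: absorbed = emitted ⇒ πR²·S(1−A) = 4πR²·σT_eq⁴, so T_eq⁴ = S(1−A)/(4σ).
T_eq = [10.7 × 0.64 / (4 × 5.67×10⁻⁸)]^(1/4) = (3.01×10⁷)^(1/4) = 74.1 K.

T_eq ≈ 74.1 K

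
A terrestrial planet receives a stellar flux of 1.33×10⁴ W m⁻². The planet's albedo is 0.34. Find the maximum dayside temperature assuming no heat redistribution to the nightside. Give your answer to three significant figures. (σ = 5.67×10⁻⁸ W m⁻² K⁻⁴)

With no redistribution each surface element balances locally: S(1−A) = σT⁴.
T = [1.33×10⁴ × 0.66 / 5.67×10⁻⁸]^(1/4) = (1.55×10¹¹)^(1/4) = 627 K.

T_ss ≈ 627 K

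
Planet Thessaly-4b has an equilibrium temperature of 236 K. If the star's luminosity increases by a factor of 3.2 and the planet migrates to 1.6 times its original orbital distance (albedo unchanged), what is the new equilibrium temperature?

T_eq ∝ L^(1/4) · d^(−1/2).
T′ = 236 × 3.2^(1/4) / 1.6^(1/2) = 250 K.

T_eq ≈ 250 K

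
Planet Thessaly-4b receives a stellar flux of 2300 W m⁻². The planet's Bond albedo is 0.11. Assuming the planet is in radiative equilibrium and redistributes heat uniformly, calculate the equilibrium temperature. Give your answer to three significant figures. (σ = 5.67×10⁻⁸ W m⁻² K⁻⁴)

T_eq ≈ 308 K

Energy balance: absorbed = emitted ⇒ πR²·S(1−A) = 4πR²·σT_eq⁴, so T_eq⁴ = S(1−A)/(4σ).
T_eq = [2300 × 0.89 / (4 × 5.67×10⁻⁸)]^(1/4) = (9.03×10⁹)^(1/4) = 308 K.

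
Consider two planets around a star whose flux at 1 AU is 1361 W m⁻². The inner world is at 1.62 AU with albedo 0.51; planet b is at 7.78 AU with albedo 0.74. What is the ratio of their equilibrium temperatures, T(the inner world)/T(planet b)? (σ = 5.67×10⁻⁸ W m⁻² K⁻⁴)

T₁/T₂ ≈ 2.568

T_eq = [S₀(1−A)/(4σd²)]^(1/4), so T ∝ (1−A)^(1/4) / √d.
T₁ = [1361×0.49/(4×5.67×10⁻⁸×1.62²)]^(1/4) = 182.96 K.
T₂ = [1361×0.26/(4×5.67×10⁻⁸×7.78²)]^(1/4) = 71.25 K.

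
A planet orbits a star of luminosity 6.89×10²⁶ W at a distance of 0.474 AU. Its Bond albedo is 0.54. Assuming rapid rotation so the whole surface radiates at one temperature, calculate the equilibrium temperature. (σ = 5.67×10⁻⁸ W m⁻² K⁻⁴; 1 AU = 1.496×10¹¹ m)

T_eq ≈ 386 K

d = 0.474 AU = 7.09×10¹⁰ m.
Flux: S = L/(4πd²) = 6.89×10²⁶/(4π×(7.09×10¹⁰)²) = 1.09×10⁴ W m⁻².
Energy balance: absorbed = emitted ⇒ πR²·S(1−A) = 4πR²·σT_eq⁴, so T_eq⁴ = S(1−A)/(4σ).
T_eq = [1.09×10⁴ × 0.46 / (4 × 5.67×10⁻⁸)]^(1/4) = (2.21×10¹⁰)^(1/4) = 386 K.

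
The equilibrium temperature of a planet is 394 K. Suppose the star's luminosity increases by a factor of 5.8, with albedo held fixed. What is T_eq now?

T_eq ∝ L^(1/4) · d^(−1/2).
T′ = 394 × 5.8^(1/4) = 611 K.

T_eq ≈ 611 K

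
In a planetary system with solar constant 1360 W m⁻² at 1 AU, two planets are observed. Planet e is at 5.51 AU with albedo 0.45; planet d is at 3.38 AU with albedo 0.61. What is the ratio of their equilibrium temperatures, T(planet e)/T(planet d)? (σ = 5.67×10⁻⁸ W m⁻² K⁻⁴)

T_eq = [S₀(1−A)/(4σd²)]^(1/4), so T ∝ (1−A)^(1/4) / √d.
T₁ = [1360×0.55/(4×5.67×10⁻⁸×5.51²)]^(1/4) = 102.09 K.
T₂ = [1360×0.39/(4×5.67×10⁻⁸×3.38²)]^(1/4) = 119.61 K.

T₁/T₂ ≈ 0.854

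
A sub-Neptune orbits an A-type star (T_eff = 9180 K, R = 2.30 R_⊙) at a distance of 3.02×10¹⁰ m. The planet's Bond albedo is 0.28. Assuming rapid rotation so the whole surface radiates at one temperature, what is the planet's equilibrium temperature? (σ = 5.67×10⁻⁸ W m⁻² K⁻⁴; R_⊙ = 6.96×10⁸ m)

T_eq ≈ 1380 K

R_⋆ = 2.30 × 6.96×10⁸ = 1.60×10⁹ m.
L = 4πR_⋆²σT_⋆⁴ = 4π(1.60×10⁹)² × 5.67×10⁻⁸ × (9180)⁴ = 1.30×10²⁸ W.
S = L/(4πd²) = 1.13×10⁶ W m⁻².
Energy balance: absorbed = emitted ⇒ πR²·S(1−A) = 4πR²·σT_eq⁴, so T_eq⁴ = S(1−A)/(4σ).
T_eq = [1.13×10⁶ × 0.72 / (4 × 5.67×10⁻⁸)]^(1/4) = (3.59×10¹²)^(1/4) = 1380 K.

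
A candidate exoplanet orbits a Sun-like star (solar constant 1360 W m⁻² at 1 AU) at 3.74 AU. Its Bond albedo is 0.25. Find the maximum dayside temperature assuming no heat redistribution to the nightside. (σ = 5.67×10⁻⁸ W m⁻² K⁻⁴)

T_ss ≈ 189 K

Flux at 3.74 AU: S = 1360/3.74² = 97.2 W m⁻².
With no redistribution each surface element balances locally: S(1−A) = σT⁴.
T = [97.2 × 0.75 / 5.67×10⁻⁸]^(1/4) = (1.29×10⁹)^(1/4) = 189 K.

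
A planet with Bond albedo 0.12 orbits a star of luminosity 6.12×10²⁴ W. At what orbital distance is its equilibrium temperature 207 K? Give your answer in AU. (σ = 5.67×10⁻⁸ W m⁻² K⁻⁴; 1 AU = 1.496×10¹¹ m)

From T_eq⁴ = L(1−A)/(16πσd²): d = √[L(1−A)/(16πσT_eq⁴)].
d = √[6.12×10²⁴ × 0.88 / (16π × 5.67×10⁻⁸ × (207)⁴)] = 3.21×10¹⁰ m = 0.214 AU.

d ≈ 0.214 AU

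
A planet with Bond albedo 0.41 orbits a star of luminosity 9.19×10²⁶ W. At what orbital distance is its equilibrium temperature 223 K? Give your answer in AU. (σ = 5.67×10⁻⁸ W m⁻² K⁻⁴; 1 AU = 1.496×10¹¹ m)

d ≈ 1.85 AU

From T_eq⁴ = L(1−A)/(16πσd²): d = √[L(1−A)/(16πσT_eq⁴)].
d = √[9.19×10²⁶ × 0.59 / (16π × 5.67×10⁻⁸ × (223)⁴)] = 2.77×10¹¹ m = 1.85 AU.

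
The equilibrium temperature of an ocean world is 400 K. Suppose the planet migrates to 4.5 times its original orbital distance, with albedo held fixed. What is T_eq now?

T_eq ≈ 189 K

T_eq ∝ L^(1/4) · d^(−1/2).
T′ = 400 / 4.5^(1/2) = 189 K.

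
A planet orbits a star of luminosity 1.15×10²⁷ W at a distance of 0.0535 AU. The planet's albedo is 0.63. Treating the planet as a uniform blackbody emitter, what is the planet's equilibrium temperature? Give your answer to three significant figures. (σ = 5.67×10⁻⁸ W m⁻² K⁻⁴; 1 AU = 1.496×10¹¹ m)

d = 0.0535 AU = 8.00×10⁹ m.
Flux: S = L/(4πd²) = 1.15×10²⁷/(4π×(8.00×10⁹)²) = 1.43×10⁶ W m⁻².
Energy balance: absorbed = emitted ⇒ πR²·S(1−A) = 4πR²·σT_eq⁴, so T_eq⁴ = S(1−A)/(4σ).
T_eq = [1.43×10⁶ × 0.37 / (4 × 5.67×10⁻⁸)]^(1/4) = (2.33×10¹²)^(1/4) = 1240 K.

T_eq ≈ 1240 K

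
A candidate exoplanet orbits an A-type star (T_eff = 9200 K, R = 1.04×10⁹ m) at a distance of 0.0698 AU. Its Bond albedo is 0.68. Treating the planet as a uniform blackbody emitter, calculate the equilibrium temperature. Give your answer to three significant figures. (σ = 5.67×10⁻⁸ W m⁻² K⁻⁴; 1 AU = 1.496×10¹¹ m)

T_eq ≈ 1540 K

d = 0.0698 AU = 1.04×10¹⁰ m.
L = 4πR_⋆²σT_⋆⁴ = 4π(1.04×10⁹)² × 5.67×10⁻⁸ × (9200)⁴ = 5.52×10²⁷ W.
S = L/(4πd²) = 4.03×10⁶ W m⁻².
Energy balance: absorbed = emitted ⇒ πR²·S(1−A) = 4πR²·σT_eq⁴, so T_eq⁴ = S(1−A)/(4σ).
T_eq = [4.03×10⁶ × 0.32 / (4 × 5.67×10⁻⁸)]^(1/4) = (5.69×10¹²)^(1/4) = 1540 K.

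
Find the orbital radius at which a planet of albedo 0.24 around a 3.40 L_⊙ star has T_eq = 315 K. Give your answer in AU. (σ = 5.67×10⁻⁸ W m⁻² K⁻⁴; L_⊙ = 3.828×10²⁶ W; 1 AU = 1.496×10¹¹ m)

L = 3.40 × 3.828×10²⁶ = 1.30×10²⁷ W.
From T_eq⁴ = L(1−A)/(16πσd²): d = √[L(1−A)/(16πσT_eq⁴)].
d = √[1.30×10²⁷ × 0.76 / (16π × 5.67×10⁻⁸ × (315)⁴)] = 1.88×10¹¹ m = 1.26 AU.

d ≈ 1.26 AU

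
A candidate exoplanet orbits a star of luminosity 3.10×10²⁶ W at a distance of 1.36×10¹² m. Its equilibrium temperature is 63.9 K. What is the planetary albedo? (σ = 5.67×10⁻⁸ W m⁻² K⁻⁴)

Flux: S = L/(4πd²) = 3.10×10²⁶/(4π×(1.36×10¹²)²) = 13.3 W m⁻².
From T_eq⁴ = S(1−A)/(4σ): 1−A = 4σT_eq⁴/S.
1−A = 4 × 5.67×10⁻⁸ × (63.9)⁴ / 13.3 = 0.284.

A ≈ 0.72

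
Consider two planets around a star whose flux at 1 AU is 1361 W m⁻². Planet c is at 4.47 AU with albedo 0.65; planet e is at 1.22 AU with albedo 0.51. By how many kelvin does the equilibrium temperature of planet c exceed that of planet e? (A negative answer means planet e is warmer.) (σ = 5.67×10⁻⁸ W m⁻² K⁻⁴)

ΔT ≈ -109.6 K

T_eq = [S₀(1−A)/(4σd²)]^(1/4), so T ∝ (1−A)^(1/4) / √d.
T₁ = [1361×0.35/(4×5.67×10⁻⁸×4.47²)]^(1/4) = 101.26 K.
T₂ = [1361×0.49/(4×5.67×10⁻⁸×1.22²)]^(1/4) = 210.83 K.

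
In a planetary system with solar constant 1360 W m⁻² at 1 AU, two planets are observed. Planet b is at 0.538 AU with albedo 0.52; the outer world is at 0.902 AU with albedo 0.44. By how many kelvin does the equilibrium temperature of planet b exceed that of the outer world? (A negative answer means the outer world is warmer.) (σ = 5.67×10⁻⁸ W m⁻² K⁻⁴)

T_eq = [S₀(1−A)/(4σd²)]^(1/4), so T ∝ (1−A)^(1/4) / √d.
T₁ = [1360×0.48/(4×5.67×10⁻⁸×0.538²)]^(1/4) = 315.79 K.
T₂ = [1360×0.56/(4×5.67×10⁻⁸×0.902²)]^(1/4) = 253.46 K.

ΔT ≈ 62.3 K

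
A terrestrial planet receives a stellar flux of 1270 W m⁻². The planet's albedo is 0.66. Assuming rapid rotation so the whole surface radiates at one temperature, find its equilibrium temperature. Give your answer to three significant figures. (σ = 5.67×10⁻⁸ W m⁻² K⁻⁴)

T_eq ≈ 209 K

Energy balance: absorbed = emitted ⇒ πR²·S(1−A) = 4πR²·σT_eq⁴, so T_eq⁴ = S(1−A)/(4σ).
T_eq = [1270 × 0.34 / (4 × 5.67×10⁻⁸)]^(1/4) = (1.90×10⁹)^(1/4) = 209 K.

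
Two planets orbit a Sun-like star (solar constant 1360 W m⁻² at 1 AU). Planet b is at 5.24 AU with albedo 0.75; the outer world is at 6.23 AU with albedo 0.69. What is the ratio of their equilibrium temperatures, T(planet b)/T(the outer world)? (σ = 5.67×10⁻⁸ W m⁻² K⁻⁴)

T₁/T₂ ≈ 1.033

T_eq = [S₀(1−A)/(4σd²)]^(1/4), so T ∝ (1−A)^(1/4) / √d.
T₁ = [1360×0.25/(4×5.67×10⁻⁸×5.24²)]^(1/4) = 85.96 K.
T₂ = [1360×0.31/(4×5.67×10⁻⁸×6.23²)]^(1/4) = 83.19 K.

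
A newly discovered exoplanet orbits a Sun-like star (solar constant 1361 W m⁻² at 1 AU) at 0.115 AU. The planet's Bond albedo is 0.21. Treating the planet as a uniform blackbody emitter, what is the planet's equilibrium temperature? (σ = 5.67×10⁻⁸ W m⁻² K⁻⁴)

Flux at 0.115 AU: S = 1361/0.115² = 1.03×10⁵ W m⁻².
Energy balance: absorbed = emitted ⇒ πR²·S(1−A) = 4πR²·σT_eq⁴, so T_eq⁴ = S(1−A)/(4σ).
T_eq = [1.03×10⁵ × 0.79 / (4 × 5.67×10⁻⁸)]^(1/4) = (3.58×10¹¹)^(1/4) = 774 K.

T_eq ≈ 774 K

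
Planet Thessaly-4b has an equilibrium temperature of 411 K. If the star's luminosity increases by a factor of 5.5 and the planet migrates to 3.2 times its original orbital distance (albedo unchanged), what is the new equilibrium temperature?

T_eq ∝ L^(1/4) · d^(−1/2).
T′ = 411 × 5.5^(1/4) / 3.2^(1/2) = 352 K.

T_eq ≈ 352 K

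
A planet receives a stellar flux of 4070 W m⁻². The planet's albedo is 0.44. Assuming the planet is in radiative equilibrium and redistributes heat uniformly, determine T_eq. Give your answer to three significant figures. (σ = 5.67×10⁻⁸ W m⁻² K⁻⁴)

T_eq ≈ 317 K

Energy balance: absorbed = emitted ⇒ πR²·S(1−A) = 4πR²·σT_eq⁴, so T_eq⁴ = S(1−A)/(4σ).
T_eq = [4070 × 0.56 / (4 × 5.67×10⁻⁸)]^(1/4) = (1.00×10¹⁰)^(1/4) = 317 K.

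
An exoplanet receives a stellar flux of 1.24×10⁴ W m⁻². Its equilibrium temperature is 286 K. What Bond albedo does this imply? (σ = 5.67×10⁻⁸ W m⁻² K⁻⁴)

From T_eq⁴ = S(1−A)/(4σ): 1−A = 4σT_eq⁴/S.
1−A = 4 × 5.67×10⁻⁸ × (286)⁴ / 1.24×10⁴ = 0.122.

A ≈ 0.88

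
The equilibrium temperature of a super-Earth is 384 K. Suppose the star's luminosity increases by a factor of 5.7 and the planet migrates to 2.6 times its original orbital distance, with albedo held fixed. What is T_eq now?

T_eq ∝ L^(1/4) · d^(−1/2).
T′ = 384 × 5.7^(1/4) / 2.6^(1/2) = 368 K.

T_eq ≈ 368 K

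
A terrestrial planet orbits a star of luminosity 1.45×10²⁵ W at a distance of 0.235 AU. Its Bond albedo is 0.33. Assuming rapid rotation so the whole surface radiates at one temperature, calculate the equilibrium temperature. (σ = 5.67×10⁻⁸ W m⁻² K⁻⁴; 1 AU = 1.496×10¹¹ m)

T_eq ≈ 229 K

d = 0.235 AU = 3.52×10¹⁰ m.
Flux: S = L/(4πd²) = 1.45×10²⁵/(4π×(3.52×10¹⁰)²) = 934 W m⁻².
Energy balance: absorbed = emitted ⇒ πR²·S(1−A) = 4πR²·σT_eq⁴, so T_eq⁴ = S(1−A)/(4σ).
T_eq = [934 × 0.67 / (4 × 5.67×10⁻⁸)]^(1/4) = (2.76×10⁹)^(1/4) = 229 K.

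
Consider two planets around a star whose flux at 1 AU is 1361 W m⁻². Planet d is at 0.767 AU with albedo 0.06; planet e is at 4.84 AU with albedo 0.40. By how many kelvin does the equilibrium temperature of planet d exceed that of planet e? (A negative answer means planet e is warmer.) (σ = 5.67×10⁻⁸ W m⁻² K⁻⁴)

ΔT ≈ 201.6 K

T_eq = [S₀(1−A)/(4σd²)]^(1/4), so T ∝ (1−A)^(1/4) / √d.
T₁ = [1361×0.94/(4×5.67×10⁻⁸×0.767²)]^(1/4) = 312.92 K.
T₂ = [1361×0.60/(4×5.67×10⁻⁸×4.84²)]^(1/4) = 111.34 K.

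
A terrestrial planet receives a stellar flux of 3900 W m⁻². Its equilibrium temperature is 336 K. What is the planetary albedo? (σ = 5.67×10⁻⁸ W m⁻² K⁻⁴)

From T_eq⁴ = S(1−A)/(4σ): 1−A = 4σT_eq⁴/S.
1−A = 4 × 5.67×10⁻⁸ × (336)⁴ / 3900 = 0.741.

A ≈ 0.26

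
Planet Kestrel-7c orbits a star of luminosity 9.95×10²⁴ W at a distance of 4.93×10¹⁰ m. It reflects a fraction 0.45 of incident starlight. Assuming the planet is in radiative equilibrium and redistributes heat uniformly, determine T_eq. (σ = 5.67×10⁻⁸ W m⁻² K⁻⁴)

Flux: S = L/(4πd²) = 9.95×10²⁴/(4π×(4.93×10¹⁰)²) = 326 W m⁻².
Energy balance: absorbed = emitted ⇒ πR²·S(1−A) = 4πR²·σT_eq⁴, so T_eq⁴ = S(1−A)/(4σ).
T_eq = [326 × 0.55 / (4 × 5.67×10⁻⁸)]^(1/4) = (7.90×10⁸)^(1/4) = 168 K.

T_eq ≈ 168 K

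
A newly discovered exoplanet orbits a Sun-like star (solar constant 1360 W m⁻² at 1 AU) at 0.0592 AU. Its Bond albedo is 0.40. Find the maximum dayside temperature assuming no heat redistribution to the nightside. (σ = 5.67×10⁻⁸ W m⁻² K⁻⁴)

T_ss ≈ 1420 K

Flux at 0.0592 AU: S = 1360/0.0592² = 3.88×10⁵ W m⁻².
With no redistribution each surface element balances locally: S(1−A) = σT⁴.
T = [3.88×10⁵ × 0.60 / 5.67×10⁻⁸]^(1/4) = (4.11×10¹²)^(1/4) = 1420 K.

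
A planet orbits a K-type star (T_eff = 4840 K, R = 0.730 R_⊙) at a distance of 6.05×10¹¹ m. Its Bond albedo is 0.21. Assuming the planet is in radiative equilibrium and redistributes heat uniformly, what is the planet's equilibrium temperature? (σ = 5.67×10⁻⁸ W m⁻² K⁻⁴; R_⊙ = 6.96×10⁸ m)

T_eq ≈ 93.5 K

R_⋆ = 0.730 × 6.96×10⁸ = 5.08×10⁸ m.
L = 4πR_⋆²σT_⋆⁴ = 4π(5.08×10⁸)² × 5.67×10⁻⁸ × (4840)⁴ = 1.01×10²⁶ W.
S = L/(4πd²) = 21.9 W m⁻².
Energy balance: absorbed = emitted ⇒ πR²·S(1−A) = 4πR²·σT_eq⁴, so T_eq⁴ = S(1−A)/(4σ).
T_eq = [21.9 × 0.79 / (4 × 5.67×10⁻⁸)]^(1/4) = (7.64×10⁷)^(1/4) = 93.5 K.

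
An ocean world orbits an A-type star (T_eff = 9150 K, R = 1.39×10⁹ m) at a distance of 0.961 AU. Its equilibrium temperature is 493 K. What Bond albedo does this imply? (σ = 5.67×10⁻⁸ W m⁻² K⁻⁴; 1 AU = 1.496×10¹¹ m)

A ≈ 0.64

d = 0.961 AU = 1.44×10¹¹ m.
L = 4πR_⋆²σT_⋆⁴ = 4π(1.39×10⁹)² × 5.67×10⁻⁸ × (9150)⁴ = 9.65×10²⁷ W.
S = L/(4πd²) = 3.72×10⁴ W m⁻².
From T_eq⁴ = S(1−A)/(4σ): 1−A = 4σT_eq⁴/S.
1−A = 4 × 5.67×10⁻⁸ × (493)⁴ / 3.72×10⁴ = 0.361.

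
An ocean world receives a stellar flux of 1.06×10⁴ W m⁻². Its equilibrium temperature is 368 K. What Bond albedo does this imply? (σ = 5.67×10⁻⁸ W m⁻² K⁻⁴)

A ≈ 0.61

From T_eq⁴ = S(1−A)/(4σ): 1−A = 4σT_eq⁴/S.
1−A = 4 × 5.67×10⁻⁸ × (368)⁴ / 1.06×10⁴ = 0.392.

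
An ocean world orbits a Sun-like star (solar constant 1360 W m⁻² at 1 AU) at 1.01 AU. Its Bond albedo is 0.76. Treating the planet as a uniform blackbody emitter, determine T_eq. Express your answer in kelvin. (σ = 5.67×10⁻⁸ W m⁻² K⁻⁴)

T_eq ≈ 194 K

Flux at 1.01 AU: S = 1360/1.01² = 1330 W m⁻².
Energy balance: absorbed = emitted ⇒ πR²·S(1−A) = 4πR²·σT_eq⁴, so T_eq⁴ = S(1−A)/(4σ).
T_eq = [1330 × 0.24 / (4 × 5.67×10⁻⁸)]^(1/4) = (1.41×10⁹)^(1/4) = 194 K.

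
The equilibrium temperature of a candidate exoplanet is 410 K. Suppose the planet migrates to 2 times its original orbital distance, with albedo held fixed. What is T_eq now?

T_eq ≈ 290 K

T_eq ∝ L^(1/4) · d^(−1/2).
T′ = 410 / 2^(1/2) = 290 K.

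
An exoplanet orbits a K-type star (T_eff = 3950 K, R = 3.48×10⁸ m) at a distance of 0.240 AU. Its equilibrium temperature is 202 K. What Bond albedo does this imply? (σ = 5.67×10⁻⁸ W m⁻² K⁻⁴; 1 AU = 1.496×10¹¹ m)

d = 0.240 AU = 3.59×10¹⁰ m.
L = 4πR_⋆²σT_⋆⁴ = 4π(3.48×10⁸)² × 5.67×10⁻⁸ × (3950)⁴ = 2.10×10²⁵ W.
S = L/(4πd²) = 1300 W m⁻².
From T_eq⁴ = S(1−A)/(4σ): 1−A = 4σT_eq⁴/S.
1−A = 4 × 5.67×10⁻⁸ × (202)⁴ / 1300 = 0.291.

A ≈ 0.71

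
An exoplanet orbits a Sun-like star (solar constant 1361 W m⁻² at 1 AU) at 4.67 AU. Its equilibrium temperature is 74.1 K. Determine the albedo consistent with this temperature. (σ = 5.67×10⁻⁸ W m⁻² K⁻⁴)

Flux at 4.67 AU: S = 1361/4.67² = 62.4 W m⁻².
From T_eq⁴ = S(1−A)/(4σ): 1−A = 4σT_eq⁴/S.
1−A = 4 × 5.67×10⁻⁸ × (74.1)⁴ / 62.4 = 0.110.

A ≈ 0.89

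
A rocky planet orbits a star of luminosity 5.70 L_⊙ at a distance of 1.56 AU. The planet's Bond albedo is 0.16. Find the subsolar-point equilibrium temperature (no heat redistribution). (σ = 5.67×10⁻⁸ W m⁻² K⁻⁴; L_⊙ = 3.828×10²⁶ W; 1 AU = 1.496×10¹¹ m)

d = 1.56 AU = 2.33×10¹¹ m.
L = 5.70 × 3.828×10²⁶ = 2.18×10²⁷ W.
Flux: S = L/(4πd²) = 2.18×10²⁷/(4π×(2.33×10¹¹)²) = 3190 W m⁻².
At the subsolar point the surface absorbs S(1−A) and emits σT⁴ per unit area — no factor of 4, since only the local patch is in balance.
T = [3190 × 0.84 / 5.67×10⁻⁸]^(1/4) = (4.72×10¹⁰)^(1/4) = 466 K.

T_ss ≈ 466 K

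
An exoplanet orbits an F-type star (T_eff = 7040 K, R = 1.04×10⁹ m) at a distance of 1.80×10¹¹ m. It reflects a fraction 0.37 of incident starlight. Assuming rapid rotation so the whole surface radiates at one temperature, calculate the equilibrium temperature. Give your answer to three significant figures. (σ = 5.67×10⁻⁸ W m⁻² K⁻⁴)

L = 4πR_⋆²σT_⋆⁴ = 4π(1.04×10⁹)² × 5.67×10⁻⁸ × (7040)⁴ = 1.89×10²⁷ W.
S = L/(4πd²) = 4650 W m⁻².
Energy balance: absorbed = emitted ⇒ πR²·S(1−A) = 4πR²·σT_eq⁴, so T_eq⁴ = S(1−A)/(4σ).
T_eq = [4650 × 0.63 / (4 × 5.67×10⁻⁸)]^(1/4) = (1.29×10¹⁰)^(1/4) = 337 K.

T_eq ≈ 337 K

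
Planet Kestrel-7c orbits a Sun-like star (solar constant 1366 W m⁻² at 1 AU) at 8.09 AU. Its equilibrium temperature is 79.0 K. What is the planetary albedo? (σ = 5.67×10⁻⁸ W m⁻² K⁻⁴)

A ≈ 0.58

Flux at 8.09 AU: S = 1366/8.09² = 20.9 W m⁻².
From T_eq⁴ = S(1−A)/(4σ): 1−A = 4σT_eq⁴/S.
1−A = 4 × 5.67×10⁻⁸ × (79.0)⁴ / 20.9 = 0.423.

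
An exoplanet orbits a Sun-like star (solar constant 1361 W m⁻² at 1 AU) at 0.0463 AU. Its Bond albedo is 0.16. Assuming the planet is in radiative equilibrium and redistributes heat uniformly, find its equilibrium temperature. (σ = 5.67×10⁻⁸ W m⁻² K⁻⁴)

Flux at 0.0463 AU: S = 1361/0.0463² = 6.35×10⁵ W m⁻².
Energy balance: absorbed = emitted ⇒ πR²·S(1−A) = 4πR²·σT_eq⁴, so T_eq⁴ = S(1−A)/(4σ).
T_eq = [6.35×10⁵ × 0.84 / (4 × 5.67×10⁻⁸)]^(1/4) = (2.35×10¹²)^(1/4) = 1240 K.

T_eq ≈ 1240 K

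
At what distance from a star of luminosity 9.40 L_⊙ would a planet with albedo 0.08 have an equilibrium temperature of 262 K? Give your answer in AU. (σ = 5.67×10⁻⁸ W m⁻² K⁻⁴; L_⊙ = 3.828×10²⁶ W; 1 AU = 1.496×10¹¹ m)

d ≈ 3.32 AU

L = 9.40 × 3.828×10²⁶ = 3.60×10²⁷ W.
From T_eq⁴ = L(1−A)/(16πσd²): d = √[L(1−A)/(16πσT_eq⁴)].
d = √[3.60×10²⁷ × 0.92 / (16π × 5.67×10⁻⁸ × (262)⁴)] = 4.96×10¹¹ m = 3.32 AU.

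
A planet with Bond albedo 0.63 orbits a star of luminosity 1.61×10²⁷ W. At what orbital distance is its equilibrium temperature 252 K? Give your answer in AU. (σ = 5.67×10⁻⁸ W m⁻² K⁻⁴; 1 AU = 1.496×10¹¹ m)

From T_eq⁴ = L(1−A)/(16πσd²): d = √[L(1−A)/(16πσT_eq⁴)].
d = √[1.61×10²⁷ × 0.37 / (16π × 5.67×10⁻⁸ × (252)⁴)] = 2.28×10¹¹ m = 1.52 AU.

d ≈ 1.52 AU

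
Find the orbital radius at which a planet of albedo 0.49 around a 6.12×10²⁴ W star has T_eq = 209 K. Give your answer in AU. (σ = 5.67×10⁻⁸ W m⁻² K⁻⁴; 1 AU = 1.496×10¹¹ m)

From T_eq⁴ = L(1−A)/(16πσd²): d = √[L(1−A)/(16πσT_eq⁴)].
d = √[6.12×10²⁴ × 0.51 / (16π × 5.67×10⁻⁸ × (209)⁴)] = 2.40×10¹⁰ m = 0.160 AU.

d ≈ 0.160 AU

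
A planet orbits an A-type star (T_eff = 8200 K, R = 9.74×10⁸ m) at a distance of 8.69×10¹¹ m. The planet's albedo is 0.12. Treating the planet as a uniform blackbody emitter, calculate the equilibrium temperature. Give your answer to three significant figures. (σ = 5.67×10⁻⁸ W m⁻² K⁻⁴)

T_eq ≈ 188 K

L = 4πR_⋆²σT_⋆⁴ = 4π(9.74×10⁸)² × 5.67×10⁻⁸ × (8200)⁴ = 3.06×10²⁷ W.
S = L/(4πd²) = 322 W m⁻².
Energy balance: absorbed = emitted ⇒ πR²·S(1−A) = 4πR²·σT_eq⁴, so T_eq⁴ = S(1−A)/(4σ).
T_eq = [322 × 0.88 / (4 × 5.67×10⁻⁸)]^(1/4) = (1.25×10⁹)^(1/4) = 188 K.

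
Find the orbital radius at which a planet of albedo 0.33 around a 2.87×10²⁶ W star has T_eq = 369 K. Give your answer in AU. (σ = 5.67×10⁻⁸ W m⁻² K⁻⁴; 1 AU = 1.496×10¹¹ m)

d ≈ 0.403 AU

From T_eq⁴ = L(1−A)/(16πσd²): d = √[L(1−A)/(16πσT_eq⁴)].
d = √[2.87×10²⁶ × 0.67 / (16π × 5.67×10⁻⁸ × (369)⁴)] = 6.03×10¹⁰ m = 0.403 AU.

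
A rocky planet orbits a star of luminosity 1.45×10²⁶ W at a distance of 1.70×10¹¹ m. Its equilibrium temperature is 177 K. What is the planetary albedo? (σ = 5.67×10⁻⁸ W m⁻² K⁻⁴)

Flux: S = L/(4πd²) = 1.45×10²⁶/(4π×(1.70×10¹¹)²) = 399 W m⁻².
From T_eq⁴ = S(1−A)/(4σ): 1−A = 4σT_eq⁴/S.
1−A = 4 × 5.67×10⁻⁸ × (177)⁴ / 399 = 0.558.

A ≈ 0.44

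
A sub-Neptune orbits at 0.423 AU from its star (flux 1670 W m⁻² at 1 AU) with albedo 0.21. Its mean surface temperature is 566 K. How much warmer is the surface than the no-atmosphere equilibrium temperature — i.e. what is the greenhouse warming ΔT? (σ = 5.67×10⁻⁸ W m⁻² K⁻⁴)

S = 1670/0.423² = 9333 W m⁻².
T_eq = [S(1−A)/(4σ)]^(1/4) = [9333×0.79/(4×5.67×10⁻⁸)]^(1/4) = 424.6 K.
ΔT = T_surf − T_eq = 566 − 424.6.

ΔT ≈ 141.4 K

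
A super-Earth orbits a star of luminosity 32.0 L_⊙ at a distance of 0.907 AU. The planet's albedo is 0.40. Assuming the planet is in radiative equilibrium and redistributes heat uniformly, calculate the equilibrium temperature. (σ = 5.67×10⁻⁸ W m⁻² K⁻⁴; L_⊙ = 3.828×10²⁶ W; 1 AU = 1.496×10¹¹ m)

T_eq ≈ 612 K

d = 0.907 AU = 1.36×10¹¹ m.
L = 32.0 × 3.828×10²⁶ = 1.22×10²⁸ W.
Flux: S = L/(4πd²) = 1.22×10²⁸/(4π×(1.36×10¹¹)²) = 5.29×10⁴ W m⁻².
Energy balance: absorbed = emitted ⇒ πR²·S(1−A) = 4πR²·σT_eq⁴, so T_eq⁴ = S(1−A)/(4σ).
T_eq = [5.29×10⁴ × 0.60 / (4 × 5.67×10⁻⁸)]^(1/4) = (1.40×10¹¹)^(1/4) = 612 K.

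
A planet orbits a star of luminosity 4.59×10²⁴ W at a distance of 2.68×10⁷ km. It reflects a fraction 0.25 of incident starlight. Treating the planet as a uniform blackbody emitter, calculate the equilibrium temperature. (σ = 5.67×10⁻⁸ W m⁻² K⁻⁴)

T_eq ≈ 203 K

d = 2.68×10⁷ km = 2.68×10¹⁰ m.
Flux: S = L/(4πd²) = 4.59×10²⁴/(4π×(2.68×10¹⁰)²) = 509 W m⁻².
Energy balance: absorbed = emitted ⇒ πR²·S(1−A) = 4πR²·σT_eq⁴, so T_eq⁴ = S(1−A)/(4σ).
T_eq = [509 × 0.75 / (4 × 5.67×10⁻⁸)]^(1/4) = (1.68×10⁹)^(1/4) = 203 K.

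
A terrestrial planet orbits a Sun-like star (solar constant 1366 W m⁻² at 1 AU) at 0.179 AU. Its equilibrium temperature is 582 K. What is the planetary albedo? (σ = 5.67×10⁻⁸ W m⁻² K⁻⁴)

A ≈ 0.39

Flux at 0.179 AU: S = 1366/0.179² = 4.26×10⁴ W m⁻².
From T_eq⁴ = S(1−A)/(4σ): 1−A = 4σT_eq⁴/S.
1−A = 4 × 5.67×10⁻⁸ × (582)⁴ / 4.26×10⁴ = 0.610.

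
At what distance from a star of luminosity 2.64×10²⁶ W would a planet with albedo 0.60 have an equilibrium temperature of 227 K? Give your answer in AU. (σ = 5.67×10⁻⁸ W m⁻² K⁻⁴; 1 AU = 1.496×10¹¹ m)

d ≈ 0.790 AU

From T_eq⁴ = L(1−A)/(16πσd²): d = √[L(1−A)/(16πσT_eq⁴)].
d = √[2.64×10²⁶ × 0.40 / (16π × 5.67×10⁻⁸ × (227)⁴)] = 1.18×10¹¹ m = 0.790 AU.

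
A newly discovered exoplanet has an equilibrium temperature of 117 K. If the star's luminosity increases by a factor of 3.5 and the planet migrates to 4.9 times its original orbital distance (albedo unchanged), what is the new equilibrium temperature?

T_eq ∝ L^(1/4) · d^(−1/2).
T′ = 117 × 3.5^(1/4) / 4.9^(1/2) = 72.3 K.

T_eq ≈ 72.3 K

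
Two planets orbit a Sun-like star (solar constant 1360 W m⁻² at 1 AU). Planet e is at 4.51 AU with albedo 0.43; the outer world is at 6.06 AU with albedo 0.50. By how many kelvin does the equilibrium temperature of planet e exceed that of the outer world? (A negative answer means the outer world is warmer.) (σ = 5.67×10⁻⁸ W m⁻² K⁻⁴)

ΔT ≈ 18.8 K

T_eq = [S₀(1−A)/(4σd²)]^(1/4), so T ∝ (1−A)^(1/4) / √d.
T₁ = [1360×0.57/(4×5.67×10⁻⁸×4.51²)]^(1/4) = 113.86 K.
T₂ = [1360×0.50/(4×5.67×10⁻⁸×6.06²)]^(1/4) = 95.06 K.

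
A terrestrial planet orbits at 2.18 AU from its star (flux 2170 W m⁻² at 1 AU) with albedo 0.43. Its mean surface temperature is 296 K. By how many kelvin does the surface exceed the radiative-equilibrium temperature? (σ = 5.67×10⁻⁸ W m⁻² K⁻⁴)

S = 2170/2.18² = 456.6 W m⁻².
T_eq = [S(1−A)/(4σ)]^(1/4) = [456.6×0.57/(4×5.67×10⁻⁸)]^(1/4) = 184.1 K.
ΔT = T_surf − T_eq = 296 − 184.1.

ΔT ≈ 111.9 K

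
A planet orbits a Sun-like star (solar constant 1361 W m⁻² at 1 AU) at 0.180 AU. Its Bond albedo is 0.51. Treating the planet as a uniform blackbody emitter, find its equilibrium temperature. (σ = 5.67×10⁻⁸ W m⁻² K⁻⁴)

T_eq ≈ 549 K

Flux at 0.180 AU: S = 1361/0.180² = 4.20×10⁴ W m⁻².
Energy balance: absorbed = emitted ⇒ πR²·S(1−A) = 4πR²·σT_eq⁴, so T_eq⁴ = S(1−A)/(4σ).
T_eq = [4.20×10⁴ × 0.49 / (4 × 5.67×10⁻⁸)]^(1/4) = (9.08×10¹⁰)^(1/4) = 549 K.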